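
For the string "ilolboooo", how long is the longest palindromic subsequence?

5

One longest palindromic subsequence is ooooo (positions 3,6,7,8,9); it reads the same forward and backward, and the interval DP gives dp[1][9] = 5.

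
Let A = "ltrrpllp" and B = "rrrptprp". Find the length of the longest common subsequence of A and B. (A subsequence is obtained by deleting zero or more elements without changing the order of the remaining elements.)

Backtracking the LCS table gives one alignment: r (A3,B2) → r (A4,B3) → p (A5,B6) → p (A8,B8).
So the longest common subsequence has length 4.

4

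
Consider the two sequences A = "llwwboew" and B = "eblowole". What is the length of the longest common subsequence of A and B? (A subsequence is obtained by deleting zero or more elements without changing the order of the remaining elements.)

4

A longest common subsequence is lwoe (length 4); the LCS DP confirms no longer common subsequence exists.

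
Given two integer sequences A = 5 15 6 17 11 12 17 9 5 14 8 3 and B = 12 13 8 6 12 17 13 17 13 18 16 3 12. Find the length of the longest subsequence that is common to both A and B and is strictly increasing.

3

A longest common strictly increasing subsequence is 6, 12, 17 (length 3); it appears in order in both A and B, and no longer such subsequence exists.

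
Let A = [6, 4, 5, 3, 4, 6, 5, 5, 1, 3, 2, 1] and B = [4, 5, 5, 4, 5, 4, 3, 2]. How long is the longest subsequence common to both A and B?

A longest common subsequence is 4, 5, 4, 5, 3, 2 (length 6); the LCS DP confirms no longer common subsequence exists.

6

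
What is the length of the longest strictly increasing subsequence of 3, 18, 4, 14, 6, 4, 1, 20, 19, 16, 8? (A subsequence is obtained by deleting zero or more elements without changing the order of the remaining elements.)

4

Let dp[i] be the longest increasing subsequence ending at position i. Then dp = [1, 2, 2, 3, 3, 2, 1, 4, 4, 4, 4].
The maximum is 4; one witness is 3, 4, 14, 20 at positions 1,3,4,8.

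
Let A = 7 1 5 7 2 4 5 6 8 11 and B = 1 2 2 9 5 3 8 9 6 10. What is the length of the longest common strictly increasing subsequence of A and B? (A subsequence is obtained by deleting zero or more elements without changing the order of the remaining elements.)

4

A longest common strictly increasing subsequence is 1, 2, 5, 8 (length 4); it appears in order in both A and B, and no longer such subsequence exists.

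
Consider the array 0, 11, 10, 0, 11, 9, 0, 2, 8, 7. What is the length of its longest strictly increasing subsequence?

3

One longest increasing subsequence is 0, 10, 11 (positions 1,3,5), of length 3; no longer one exists.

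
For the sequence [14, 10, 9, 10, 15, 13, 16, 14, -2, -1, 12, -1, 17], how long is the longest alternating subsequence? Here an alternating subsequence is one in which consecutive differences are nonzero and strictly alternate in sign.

A longest alternating subsequence is 14, 10, 15, 13, 16, -2, 12, -1, 17 (positions 1,2,5,6,7,9,11,12,13); its 8 consecutive differences strictly alternate in sign, and length 9 is optimal.

9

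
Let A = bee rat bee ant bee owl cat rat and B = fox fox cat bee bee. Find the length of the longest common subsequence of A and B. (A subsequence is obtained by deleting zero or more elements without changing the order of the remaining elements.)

A longest common subsequence is bee, bee (length 2); the LCS DP confirms no longer common subsequence exists.

2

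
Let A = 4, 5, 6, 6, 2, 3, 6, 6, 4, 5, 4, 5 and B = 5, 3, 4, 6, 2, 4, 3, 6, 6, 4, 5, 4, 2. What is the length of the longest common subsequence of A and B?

Backtracking the LCS table gives one alignment: 4 (A1,B3) → 6 (A4,B4) → 2 (A5,B5) → 3 (A6,B7) → 6 (A7,B8) → 6 (A8,B9) → 4 (A9,B10) → 5 (A10,B11) → 4 (A11,B12).
So the longest common subsequence has length 9.

9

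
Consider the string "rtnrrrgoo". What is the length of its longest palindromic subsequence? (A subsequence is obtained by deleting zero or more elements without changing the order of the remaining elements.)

One longest palindromic subsequence is rrrr (positions 1,4,5,6); it reads the same forward and backward, and the interval DP gives dp[1][9] = 4.

4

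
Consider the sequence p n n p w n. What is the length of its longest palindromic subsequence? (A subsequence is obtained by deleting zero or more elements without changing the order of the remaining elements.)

4

Using dp[i][j] = 2 + dp[i+1][j−1] if the ends match, else max(dp[i+1][j], dp[i][j−1]):
dp[1][6] = 4. A witness is pnnp at positions 1,2,3,4.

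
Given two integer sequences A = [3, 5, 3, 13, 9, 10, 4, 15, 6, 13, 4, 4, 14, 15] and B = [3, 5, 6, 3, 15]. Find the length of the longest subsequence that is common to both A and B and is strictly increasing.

4

For each value that appears in both, track the longest common increasing run ending there.
The best achievable length is 4; one witness is 3, 5, 6, 15 (A-positions 1,2,9,14, B-positions 1,2,3,5).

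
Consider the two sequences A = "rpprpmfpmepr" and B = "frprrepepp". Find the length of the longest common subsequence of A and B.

A longest common subsequence is rprppp (length 6); the LCS DP confirms no longer common subsequence exists.

6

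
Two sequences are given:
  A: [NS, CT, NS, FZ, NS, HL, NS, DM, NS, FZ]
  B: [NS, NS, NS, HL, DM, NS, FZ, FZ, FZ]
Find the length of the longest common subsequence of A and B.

A longest common subsequence is NS, NS, NS, HL, DM, NS, FZ (length 7); the LCS DP confirms no longer common subsequence exists.

7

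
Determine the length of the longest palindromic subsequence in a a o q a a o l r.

One longest palindromic subsequence is aaqaa (positions 1,2,4,5,6); it reads the same forward and backward, and the interval DP gives dp[1][9] = 5.

5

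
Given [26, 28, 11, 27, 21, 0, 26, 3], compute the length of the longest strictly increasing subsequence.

One longest increasing subsequence is 11, 21, 26 (positions 3,5,7), of length 3; no longer one exists.

3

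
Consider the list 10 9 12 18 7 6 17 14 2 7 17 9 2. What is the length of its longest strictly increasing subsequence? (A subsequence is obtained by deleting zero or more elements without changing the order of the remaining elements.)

Let dp[i] be the longest increasing subsequence ending at position i. Then dp = [1, 1, 2, 3, 1, 1, 3, 3, 1, 2, 4, 3, 1].
The maximum is 4; one witness is 10, 12, 14, 17 at positions 1,3,8,11.

4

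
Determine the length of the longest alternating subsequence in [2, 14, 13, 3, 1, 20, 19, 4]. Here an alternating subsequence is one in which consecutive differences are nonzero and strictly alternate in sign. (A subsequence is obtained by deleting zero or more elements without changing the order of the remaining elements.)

5

A longest alternating subsequence is 2, 14, 13, 20, 19 (positions 1,2,3,6,7); its 4 consecutive differences strictly alternate in sign, and length 5 is optimal.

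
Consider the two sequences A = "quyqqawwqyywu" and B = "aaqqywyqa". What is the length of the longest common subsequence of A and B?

A longest common subsequence is qyqa (length 4); the LCS DP confirms no longer common subsequence exists.

4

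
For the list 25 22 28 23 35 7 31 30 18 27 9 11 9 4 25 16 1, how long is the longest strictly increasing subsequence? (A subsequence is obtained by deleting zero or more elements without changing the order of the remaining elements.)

4

Let dp[i] be the longest increasing subsequence ending at position i. Then dp = [1, 1, 2, 2, 3, 1, 3, 3, 2, 3, 2, 3, 2, 1, 4, 4, 1].
The maximum is 4; one witness is 7, 9, 11, 25 at positions 6,11,12,15.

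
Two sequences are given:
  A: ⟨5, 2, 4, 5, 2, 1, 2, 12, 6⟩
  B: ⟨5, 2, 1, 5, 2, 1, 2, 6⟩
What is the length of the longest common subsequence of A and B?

7

A longest common subsequence is 5, 2, 5, 2, 1, 2, 6 (length 7); the LCS DP confirms no longer common subsequence exists.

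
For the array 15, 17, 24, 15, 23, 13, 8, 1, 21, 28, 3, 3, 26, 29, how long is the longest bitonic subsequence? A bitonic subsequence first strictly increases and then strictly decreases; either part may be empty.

Let inc[i] be the LIS ending at i and dec[i] the longest strictly decreasing subsequence starting at i. inc = [1, 2, 3, 1, 3, 1, 1, 1, 3, 4, 2, 2, 4, 5], dec = [4, 5, 5, 4, 4, 3, 2, 1, 2, 2, 1, 1, 1, 1].
max_i inc[i]+dec[i]−1 = 7, with one witness 15, 17, 24, 23, 13, 8, 3.

7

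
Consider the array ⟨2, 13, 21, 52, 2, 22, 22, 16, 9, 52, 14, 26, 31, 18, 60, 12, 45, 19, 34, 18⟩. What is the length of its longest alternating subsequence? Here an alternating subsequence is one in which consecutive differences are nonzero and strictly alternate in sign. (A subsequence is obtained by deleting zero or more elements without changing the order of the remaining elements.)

15

Track the best alternating length ending on an up-step vs a down-step at each position: up/down = 1/1, 2/1, 2/1, 2/1, 1/3, 4/3, 4/3, 4/5, 4/5, 6/1, 6/7, 8/7, 8/7, 8/9, 10/1, 6/11, 12/11, 12/13, 14/13, 12/15.
The maximum over both is 15; one such subsequence is 2, 13, 2, 22, 16, 52, 14, 26, 18, 60, 12, 45, 19, 34, 18.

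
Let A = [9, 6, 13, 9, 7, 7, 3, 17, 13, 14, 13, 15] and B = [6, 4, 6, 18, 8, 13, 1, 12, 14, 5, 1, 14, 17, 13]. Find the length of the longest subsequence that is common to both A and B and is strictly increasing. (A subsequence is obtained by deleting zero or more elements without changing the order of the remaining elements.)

3

For each value that appears in both, track the longest common increasing run ending there.
The best achievable length is 3; one witness is 6, 13, 14 (A-positions 2,3,10, B-positions 1,6,9).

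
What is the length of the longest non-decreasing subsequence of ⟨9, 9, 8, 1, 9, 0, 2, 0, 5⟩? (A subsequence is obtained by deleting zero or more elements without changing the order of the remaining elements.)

Let dp[i] be the longest non-decreasing subsequence ending at position i. Then dp = [1, 2, 1, 1, 3, 1, 2, 2, 3].
The maximum is 3; one witness is 9, 9, 9 at positions 1,2,5.

3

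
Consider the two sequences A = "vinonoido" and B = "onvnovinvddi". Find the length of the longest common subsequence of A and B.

5

Backtracking the LCS table gives one alignment: v (A1,B3) → n (A3,B4) → o (A4,B5) → n (A5,B8) → i (A7,B12).
So the longest common subsequence has length 5.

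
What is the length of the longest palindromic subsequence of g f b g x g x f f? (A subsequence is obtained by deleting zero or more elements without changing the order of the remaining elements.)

One longest palindromic subsequence is fxgxf (positions 2,5,6,7,9); it reads the same forward and backward, and the interval DP gives dp[1][9] = 5.

5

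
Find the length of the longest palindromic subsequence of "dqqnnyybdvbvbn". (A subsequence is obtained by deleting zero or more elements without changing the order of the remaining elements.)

Using dp[i][j] = 2 + dp[i+1][j−1] if the ends match, else max(dp[i+1][j], dp[i][j−1]):
dp[1][14] = 7. A witness is nbvbvbn at positions 4,8,10,11,12,13,14.

7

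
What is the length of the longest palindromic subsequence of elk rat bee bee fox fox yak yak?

2

One longest palindromic subsequence is yak yak (positions 7,8); it reads the same forward and backward, and the interval DP gives dp[1][8] = 2.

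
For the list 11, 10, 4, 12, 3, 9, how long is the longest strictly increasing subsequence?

Let dp[i] be the longest increasing subsequence ending at position i. Then dp = [1, 1, 1, 2, 1, 2].
The maximum is 2; one witness is 11, 12 at positions 1,4.

2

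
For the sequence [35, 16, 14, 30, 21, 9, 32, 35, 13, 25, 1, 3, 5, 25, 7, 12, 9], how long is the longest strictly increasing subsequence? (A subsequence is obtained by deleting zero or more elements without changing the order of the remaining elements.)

5

Let dp[i] be the longest increasing subsequence ending at position i. Then dp = [1, 1, 1, 2, 2, 1, 3, 4, 2, 3, 1, 2, 3, 4, 4, 5, 5].
The maximum is 5; one witness is 1, 3, 5, 7, 12 at positions 11,12,13,15,16.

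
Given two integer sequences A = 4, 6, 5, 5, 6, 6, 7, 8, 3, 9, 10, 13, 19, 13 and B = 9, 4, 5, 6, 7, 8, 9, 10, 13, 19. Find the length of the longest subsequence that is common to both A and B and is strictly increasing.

9

A longest common strictly increasing subsequence is 4, 5, 6, 7, 8, 9, 10, 13, 19 (length 9); it appears in order in both A and B, and no longer such subsequence exists.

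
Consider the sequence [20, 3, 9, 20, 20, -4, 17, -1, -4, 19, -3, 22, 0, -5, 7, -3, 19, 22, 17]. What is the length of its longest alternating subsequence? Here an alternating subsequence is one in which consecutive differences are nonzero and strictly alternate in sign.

14

A longest alternating subsequence is 20, 3, 9, -4, 17, -1, 19, -3, 22, 0, 7, -3, 19, 17 (positions 1,2,3,6,7,8,10,11,12,13,15,16,17,19); its 13 consecutive differences strictly alternate in sign, and length 14 is optimal.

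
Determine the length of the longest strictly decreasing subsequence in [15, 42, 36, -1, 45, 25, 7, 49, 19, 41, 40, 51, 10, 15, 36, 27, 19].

One longest decreasing subsequence is 42, 41, 40, 36, 27, 19 (positions 2,10,11,15,16,17), of length 6; no longer one exists.

6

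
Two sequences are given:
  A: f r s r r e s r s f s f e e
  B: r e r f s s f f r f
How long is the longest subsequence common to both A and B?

A longest common subsequence is rrssff (length 6); the LCS DP confirms no longer common subsequence exists.

6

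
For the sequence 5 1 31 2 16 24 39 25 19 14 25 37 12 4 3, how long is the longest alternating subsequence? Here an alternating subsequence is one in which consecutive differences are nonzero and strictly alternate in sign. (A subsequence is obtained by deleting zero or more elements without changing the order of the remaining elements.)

Track the best alternating length ending on an up-step vs a down-step at each position: up/down = 1/1, 1/2, 3/1, 3/4, 5/4, 5/4, 5/1, 5/6, 5/6, 5/6, 7/6, 7/6, 5/8, 5/8, 5/8.
The maximum over both is 8; one such subsequence is 5, 1, 31, 2, 24, 19, 25, 12.

8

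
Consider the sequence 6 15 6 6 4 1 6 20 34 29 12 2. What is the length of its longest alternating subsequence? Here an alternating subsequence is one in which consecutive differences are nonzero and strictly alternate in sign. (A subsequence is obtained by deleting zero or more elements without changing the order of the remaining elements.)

5

Track the best alternating length ending on an up-step vs a down-step at each position: up/down = 1/1, 2/1, 1/3, 1/3, 1/3, 1/3, 4/3, 4/1, 4/1, 4/5, 4/5, 4/5.
The maximum over both is 5; one such subsequence is 6, 15, 6, 34, 29.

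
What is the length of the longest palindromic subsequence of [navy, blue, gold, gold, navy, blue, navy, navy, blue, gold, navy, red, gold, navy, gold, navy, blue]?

One longest palindromic subsequence is blue gold gold navy blue navy navy blue navy gold gold blue (positions 2,3,4,5,6,7,8,9,11,13,15,17); it reads the same forward and backward, and the interval DP gives dp[1][17] = 12.

12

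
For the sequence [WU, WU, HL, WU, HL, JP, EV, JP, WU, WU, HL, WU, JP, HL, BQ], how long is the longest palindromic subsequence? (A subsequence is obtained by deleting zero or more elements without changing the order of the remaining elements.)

One longest palindromic subsequence is HL WU HL JP EV JP HL WU HL (positions 3,4,5,6,7,8,11,12,14); it reads the same forward and backward, and the interval DP gives dp[1][15] = 9.

9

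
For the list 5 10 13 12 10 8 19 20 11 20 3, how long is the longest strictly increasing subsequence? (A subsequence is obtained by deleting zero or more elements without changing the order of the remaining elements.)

One longest increasing subsequence is 5, 10, 13, 19, 20 (positions 1,2,3,7,8), of length 5; no longer one exists.

5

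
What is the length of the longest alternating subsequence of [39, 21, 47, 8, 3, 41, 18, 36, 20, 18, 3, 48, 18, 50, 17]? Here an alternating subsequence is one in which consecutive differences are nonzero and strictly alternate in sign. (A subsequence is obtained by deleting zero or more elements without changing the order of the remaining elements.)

12

Track the best alternating length ending on an up-step vs a down-step at each position: up/down = 1/1, 1/2, 3/1, 1/4, 1/4, 5/4, 5/6, 7/6, 7/8, 5/8, 1/8, 9/1, 9/10, 11/1, 9/12.
The maximum over both is 12; one such subsequence is 39, 21, 47, 8, 41, 18, 36, 20, 48, 18, 50, 17.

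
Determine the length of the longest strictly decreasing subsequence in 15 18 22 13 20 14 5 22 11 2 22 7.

5

Let dp[i] be the longest decreasing subsequence ending at position i. Then dp = [1, 1, 1, 2, 2, 3, 4, 1, 4, 5, 1, 5].
The maximum is 5; one witness is 22, 20, 14, 5, 2 at positions 3,5,6,7,10.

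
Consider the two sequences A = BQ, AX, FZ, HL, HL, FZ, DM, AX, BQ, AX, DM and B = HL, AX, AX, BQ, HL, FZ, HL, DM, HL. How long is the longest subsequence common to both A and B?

4

Backtracking the LCS table gives one alignment: BQ (A1,B4) → FZ (A3,B6) → HL (A4,B7) → HL (A5,B9).
So the longest common subsequence has length 4.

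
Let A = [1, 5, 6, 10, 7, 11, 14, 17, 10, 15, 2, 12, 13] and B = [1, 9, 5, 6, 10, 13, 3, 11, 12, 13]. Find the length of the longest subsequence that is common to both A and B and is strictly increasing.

7

For each value that appears in both, track the longest common increasing run ending there.
The best achievable length is 7; one witness is 1, 5, 6, 10, 11, 12, 13 (A-positions 1,2,3,4,6,12,13, B-positions 1,3,4,5,8,9,10).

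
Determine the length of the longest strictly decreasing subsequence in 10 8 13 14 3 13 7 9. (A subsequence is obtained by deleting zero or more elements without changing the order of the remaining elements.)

3

Scanning left to right, the best length ending at each element is: 10→1, 8→2, 13→1, 14→1, 3→3, 13→2, 7→3, 9→3.
So the longest decreasing subsequence has length 3, e.g. 10, 8, 3.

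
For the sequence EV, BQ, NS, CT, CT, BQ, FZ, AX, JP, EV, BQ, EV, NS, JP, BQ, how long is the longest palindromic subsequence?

One longest palindromic subsequence is BQ JP EV BQ EV JP BQ (positions 2,9,10,11,12,14,15); it reads the same forward and backward, and the interval DP gives dp[1][15] = 7.

7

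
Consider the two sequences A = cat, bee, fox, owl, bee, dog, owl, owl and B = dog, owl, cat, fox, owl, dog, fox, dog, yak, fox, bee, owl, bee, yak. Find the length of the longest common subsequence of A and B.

A longest common subsequence is cat, fox, owl, bee, owl (length 5); the LCS DP confirms no longer common subsequence exists.

5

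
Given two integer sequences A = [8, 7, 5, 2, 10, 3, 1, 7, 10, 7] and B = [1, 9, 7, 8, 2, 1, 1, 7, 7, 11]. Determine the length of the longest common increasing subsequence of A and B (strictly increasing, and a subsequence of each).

A longest common strictly increasing subsequence is 1, 7 (length 2); it appears in order in both A and B, and no longer such subsequence exists.

2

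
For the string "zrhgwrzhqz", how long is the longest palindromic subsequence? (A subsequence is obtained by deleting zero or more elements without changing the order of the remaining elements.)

5

Using dp[i][j] = 2 + dp[i+1][j−1] if the ends match, else max(dp[i+1][j], dp[i][j−1]):
dp[1][10] = 5. A witness is zhzhz at positions 1,3,7,8,10.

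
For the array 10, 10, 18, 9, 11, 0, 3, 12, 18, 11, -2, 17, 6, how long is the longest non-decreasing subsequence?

5

One longest non-decreasing subsequence is 10, 10, 11, 12, 18 (positions 1,2,5,8,9), of length 5; no longer one exists.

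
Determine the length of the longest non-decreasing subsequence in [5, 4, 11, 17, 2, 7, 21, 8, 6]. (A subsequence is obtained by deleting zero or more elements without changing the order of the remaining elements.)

Scanning left to right, the best length ending at each element is: 5→1, 4→1, 11→2, 17→3, 2→1, 7→2, 21→4, 8→3, 6→2.
So the longest non-decreasing subsequence has length 4, e.g. 5, 11, 17, 21.

4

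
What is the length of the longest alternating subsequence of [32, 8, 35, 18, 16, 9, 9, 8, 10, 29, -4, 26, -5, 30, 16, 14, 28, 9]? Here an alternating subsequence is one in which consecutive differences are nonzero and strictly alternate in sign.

12

Track the best alternating length ending on an up-step vs a down-step at each position: up/down = 1/1, 1/2, 3/1, 3/4, 3/4, 3/4, 3/4, 1/4, 5/4, 5/4, 1/6, 7/6, 1/8, 9/4, 9/10, 9/10, 11/10, 9/12.
The maximum over both is 12; one such subsequence is 32, 8, 35, 9, 10, -4, 26, -5, 30, 16, 28, 9.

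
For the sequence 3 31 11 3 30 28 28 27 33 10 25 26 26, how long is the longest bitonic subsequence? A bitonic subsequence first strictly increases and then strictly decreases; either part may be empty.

6

Let inc[i] be the LIS ending at i and dec[i] the longest strictly decreasing subsequence starting at i. inc = [1, 2, 2, 1, 3, 3, 3, 3, 4, 2, 3, 4, 4], dec = [1, 5, 2, 1, 4, 3, 3, 2, 2, 1, 1, 1, 1].
max_i inc[i]+dec[i]−1 = 6, with one witness 3, 31, 30, 28, 27, 26.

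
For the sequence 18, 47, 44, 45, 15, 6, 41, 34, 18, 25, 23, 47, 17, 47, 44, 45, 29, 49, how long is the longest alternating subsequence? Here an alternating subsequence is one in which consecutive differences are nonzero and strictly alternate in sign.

A longest alternating subsequence is 18, 47, 44, 45, 15, 41, 18, 25, 23, 47, 17, 47, 44, 45, 29, 49 (positions 1,2,3,4,5,7,9,10,11,12,13,14,15,16,17,18); its 15 consecutive differences strictly alternate in sign, and length 16 is optimal.

16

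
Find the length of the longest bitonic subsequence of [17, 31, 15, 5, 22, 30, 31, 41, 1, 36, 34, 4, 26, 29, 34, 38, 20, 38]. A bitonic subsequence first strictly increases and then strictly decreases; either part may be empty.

One longest bitonic subsequence is 17, 22, 30, 31, 41, 36, 34, 29, 20 (positions 1,5,6,7,8,10,11,14,17): it rises to 41 then falls. Length 9 is optimal.

9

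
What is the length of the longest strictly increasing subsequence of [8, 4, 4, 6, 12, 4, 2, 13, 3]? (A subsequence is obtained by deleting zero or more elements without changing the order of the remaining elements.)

4

Let dp[i] be the longest increasing subsequence ending at position i. Then dp = [1, 1, 1, 2, 3, 1, 1, 4, 2].
The maximum is 4; one witness is 4, 6, 12, 13 at positions 2,4,5,8.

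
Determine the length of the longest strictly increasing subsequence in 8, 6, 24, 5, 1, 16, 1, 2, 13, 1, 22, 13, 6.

4

One longest increasing subsequence is 1, 2, 13, 22 (positions 5,8,9,11), of length 4; no longer one exists.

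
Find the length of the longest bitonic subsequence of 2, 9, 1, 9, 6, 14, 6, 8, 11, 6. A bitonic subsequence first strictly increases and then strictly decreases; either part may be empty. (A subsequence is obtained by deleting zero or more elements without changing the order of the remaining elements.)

5

Let inc[i] be the LIS ending at i and dec[i] the longest strictly decreasing subsequence starting at i. inc = [1, 2, 1, 2, 2, 3, 2, 3, 4, 2], dec = [2, 3, 1, 3, 1, 3, 1, 2, 2, 1].
max_i inc[i]+dec[i]−1 = 5, with one witness 2, 9, 14, 11, 6.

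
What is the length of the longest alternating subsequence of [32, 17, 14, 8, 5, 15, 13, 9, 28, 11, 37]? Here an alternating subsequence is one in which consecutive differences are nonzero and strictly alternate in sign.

Track the best alternating length ending on an up-step vs a down-step at each position: up/down = 1/1, 1/2, 1/2, 1/2, 1/2, 3/2, 3/4, 3/4, 5/2, 5/6, 7/1.
The maximum over both is 7; one such subsequence is 32, 14, 15, 13, 28, 11, 37.

7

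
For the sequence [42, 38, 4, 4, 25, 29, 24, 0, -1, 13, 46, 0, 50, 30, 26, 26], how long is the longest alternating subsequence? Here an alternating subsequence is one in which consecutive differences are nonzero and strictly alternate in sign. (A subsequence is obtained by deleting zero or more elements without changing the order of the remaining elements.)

8

Track the best alternating length ending on an up-step vs a down-step at each position: up/down = 1/1, 1/2, 1/2, 1/2, 3/2, 3/2, 3/4, 1/4, 1/4, 5/4, 5/1, 5/6, 7/1, 7/8, 7/8, 7/8.
The maximum over both is 8; one such subsequence is 42, 4, 25, 0, 13, 0, 50, 30.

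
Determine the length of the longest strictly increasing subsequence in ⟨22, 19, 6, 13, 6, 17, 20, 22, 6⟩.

Let dp[i] be the longest increasing subsequence ending at position i. Then dp = [1, 1, 1, 2, 1, 3, 4, 5, 1].
The maximum is 5; one witness is 6, 13, 17, 20, 22 at positions 3,4,6,7,8.

5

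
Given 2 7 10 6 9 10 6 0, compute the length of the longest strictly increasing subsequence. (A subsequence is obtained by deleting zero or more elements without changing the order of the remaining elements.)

One longest increasing subsequence is 2, 7, 9, 10 (positions 1,2,5,6), of length 4; no longer one exists.

4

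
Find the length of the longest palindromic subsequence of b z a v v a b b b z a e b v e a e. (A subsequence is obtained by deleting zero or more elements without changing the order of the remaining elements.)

9

Using dp[i][j] = 2 + dp[i+1][j−1] if the ends match, else max(dp[i+1][j], dp[i][j−1]):
dp[1][17] = 9. A witness is avabbbava at positions 3,5,6,7,8,9,11,14,16.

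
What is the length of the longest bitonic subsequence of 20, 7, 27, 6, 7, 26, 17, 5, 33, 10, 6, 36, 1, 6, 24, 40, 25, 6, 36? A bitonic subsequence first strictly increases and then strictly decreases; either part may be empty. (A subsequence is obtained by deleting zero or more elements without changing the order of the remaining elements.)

One longest bitonic subsequence is 6, 7, 26, 33, 36, 40, 25, 6 (positions 4,5,6,9,12,16,17,18): it rises to 40 then falls. Length 8 is optimal.

8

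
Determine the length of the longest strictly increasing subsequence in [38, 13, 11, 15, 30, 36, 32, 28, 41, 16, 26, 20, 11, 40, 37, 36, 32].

5

One longest increasing subsequence is 13, 15, 30, 36, 41 (positions 2,4,5,6,9), of length 5; no longer one exists.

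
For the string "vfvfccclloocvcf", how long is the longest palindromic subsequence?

8

One longest palindromic subsequence is fccooccf (positions 2,5,7,10,11,12,14,15); it reads the same forward and backward, and the interval DP gives dp[1][15] = 8.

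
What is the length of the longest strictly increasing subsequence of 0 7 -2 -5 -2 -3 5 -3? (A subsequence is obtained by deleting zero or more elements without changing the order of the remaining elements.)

Let dp[i] be the longest increasing subsequence ending at position i. Then dp = [1, 2, 1, 1, 2, 2, 3, 2].
The maximum is 3; one witness is -5, -2, 5 at positions 4,5,7.

3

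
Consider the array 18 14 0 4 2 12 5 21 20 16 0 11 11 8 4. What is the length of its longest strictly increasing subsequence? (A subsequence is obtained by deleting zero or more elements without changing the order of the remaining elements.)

4

Scanning left to right, the best length ending at each element is: 18→1, 14→1, 0→1, 4→2, 2→2, 12→3, 5→3, 21→4, 20→4, 16→4, 0→1, 11→4, 11→4, 8→4, 4→3.
So the longest increasing subsequence has length 4, e.g. 0, 4, 12, 21.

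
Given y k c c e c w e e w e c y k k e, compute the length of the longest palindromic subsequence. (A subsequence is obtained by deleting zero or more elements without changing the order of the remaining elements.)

One longest palindromic subsequence is kceweeweck (positions 2,4,5,7,8,9,10,11,12,15); it reads the same forward and backward, and the interval DP gives dp[1][16] = 10.

10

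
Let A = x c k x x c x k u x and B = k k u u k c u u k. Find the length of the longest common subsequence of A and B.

3

Backtracking the LCS table gives one alignment: k (A3,B5) → c (A6,B6) → k (A8,B9).
So the longest common subsequence has length 3.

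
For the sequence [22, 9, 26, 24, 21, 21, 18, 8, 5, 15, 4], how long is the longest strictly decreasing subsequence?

7

One longest decreasing subsequence is 26, 24, 21, 18, 8, 5, 4 (positions 3,4,5,7,8,9,11), of length 7; no longer one exists.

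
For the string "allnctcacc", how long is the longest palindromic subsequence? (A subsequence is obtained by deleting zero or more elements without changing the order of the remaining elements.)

One longest palindromic subsequence is ccacc (positions 5,7,8,9,10); it reads the same forward and backward, and the interval DP gives dp[1][10] = 5.

5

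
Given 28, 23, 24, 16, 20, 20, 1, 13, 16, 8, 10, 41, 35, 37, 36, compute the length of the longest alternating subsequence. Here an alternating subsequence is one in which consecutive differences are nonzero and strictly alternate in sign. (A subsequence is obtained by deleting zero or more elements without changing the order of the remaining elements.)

Track the best alternating length ending on an up-step vs a down-step at each position: up/down = 1/1, 1/2, 3/2, 1/4, 5/4, 5/4, 1/6, 7/6, 7/6, 7/8, 9/8, 9/1, 9/10, 11/10, 11/12.
The maximum over both is 12; one such subsequence is 28, 23, 24, 16, 20, 1, 13, 8, 41, 35, 37, 36.

12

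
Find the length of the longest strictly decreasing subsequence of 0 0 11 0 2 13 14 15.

2

Let dp[i] be the longest decreasing subsequence ending at position i. Then dp = [1, 1, 1, 2, 2, 1, 1, 1].
The maximum is 2; one witness is 11, 0 at positions 3,4.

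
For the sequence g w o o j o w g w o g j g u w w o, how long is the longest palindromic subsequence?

Using dp[i][j] = 2 + dp[i+1][j−1] if the ends match, else max(dp[i+1][j], dp[i][j−1]):
dp[1][17] = 9. A witness is owwgjgwwo at positions 3,7,9,11,12,13,15,16,17.

9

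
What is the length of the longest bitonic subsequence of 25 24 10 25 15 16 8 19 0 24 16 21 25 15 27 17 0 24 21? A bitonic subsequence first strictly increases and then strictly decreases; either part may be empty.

9

One longest bitonic subsequence is 10, 15, 16, 19, 24, 25, 27, 24, 21 (positions 3,5,6,8,10,13,15,18,19): it rises to 27 then falls. Length 9 is optimal.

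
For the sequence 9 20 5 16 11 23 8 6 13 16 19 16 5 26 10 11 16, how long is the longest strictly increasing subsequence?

6

Scanning left to right, the best length ending at each element is: 9→1, 20→2, 5→1, 16→2, 11→2, 23→3, 8→2, 6→2, 13→3, 16→4, 19→5, 16→4, 5→1, 26→6, 10→3, 11→4, 16→5.
So the longest increasing subsequence has length 6, e.g. 9, 11, 13, 16, 19, 26.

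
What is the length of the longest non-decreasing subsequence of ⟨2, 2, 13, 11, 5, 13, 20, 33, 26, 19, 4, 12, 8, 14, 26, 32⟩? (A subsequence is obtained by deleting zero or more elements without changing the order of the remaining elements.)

8

One longest non-decreasing subsequence is 2, 2, 13, 13, 20, 26, 26, 32 (positions 1,2,3,6,7,9,15,16), of length 8; no longer one exists.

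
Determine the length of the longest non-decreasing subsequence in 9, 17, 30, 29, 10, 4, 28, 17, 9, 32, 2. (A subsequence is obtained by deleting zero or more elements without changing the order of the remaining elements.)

4

Let dp[i] be the longest non-decreasing subsequence ending at position i. Then dp = [1, 2, 3, 3, 2, 1, 3, 3, 2, 4, 1].
The maximum is 4; one witness is 9, 17, 30, 32 at positions 1,2,3,10.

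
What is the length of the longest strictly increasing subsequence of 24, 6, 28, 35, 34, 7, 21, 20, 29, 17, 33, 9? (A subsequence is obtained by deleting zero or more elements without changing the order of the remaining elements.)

One longest increasing subsequence is 6, 7, 21, 29, 33 (positions 2,6,7,9,11), of length 5; no longer one exists.

5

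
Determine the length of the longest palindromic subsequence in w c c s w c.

4

Using dp[i][j] = 2 + dp[i+1][j−1] if the ends match, else max(dp[i+1][j], dp[i][j−1]):
dp[1][6] = 4. A witness is wccw at positions 1,2,3,5.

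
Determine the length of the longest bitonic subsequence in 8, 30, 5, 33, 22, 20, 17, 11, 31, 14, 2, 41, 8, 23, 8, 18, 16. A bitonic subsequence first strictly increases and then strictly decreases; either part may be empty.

Let inc[i] be the LIS ending at i and dec[i] the longest strictly decreasing subsequence starting at i. inc = [1, 2, 1, 3, 2, 2, 2, 2, 3, 3, 1, 4, 2, 4, 2, 4, 4], dec = [3, 6, 2, 6, 5, 4, 3, 2, 4, 2, 1, 4, 1, 3, 1, 2, 1].
max_i inc[i]+dec[i]−1 = 8, with one witness 8, 30, 33, 22, 20, 17, 14, 8.

8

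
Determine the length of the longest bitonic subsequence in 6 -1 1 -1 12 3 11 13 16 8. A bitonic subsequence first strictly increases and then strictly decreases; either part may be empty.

7

One longest bitonic subsequence is -1, 1, 3, 11, 13, 16, 8 (positions 2,3,6,7,8,9,10): it rises to 16 then falls. Length 7 is optimal.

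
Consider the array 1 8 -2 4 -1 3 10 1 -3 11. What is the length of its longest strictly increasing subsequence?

One longest increasing subsequence is -2, -1, 3, 10, 11 (positions 3,5,6,7,10), of length 5; no longer one exists.

5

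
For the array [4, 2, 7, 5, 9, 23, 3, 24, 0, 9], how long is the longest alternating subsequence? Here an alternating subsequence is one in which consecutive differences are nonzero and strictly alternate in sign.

Track the best alternating length ending on an up-step vs a down-step at each position: up/down = 1/1, 1/2, 3/1, 3/4, 5/1, 5/1, 3/6, 7/1, 1/8, 9/8.
The maximum over both is 9; one such subsequence is 4, 2, 7, 5, 9, 3, 24, 0, 9.

9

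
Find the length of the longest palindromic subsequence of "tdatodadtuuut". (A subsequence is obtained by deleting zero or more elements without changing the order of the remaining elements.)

7

One longest palindromic subsequence is ttdadtt (positions 1,4,6,7,8,9,13); it reads the same forward and backward, and the interval DP gives dp[1][13] = 7.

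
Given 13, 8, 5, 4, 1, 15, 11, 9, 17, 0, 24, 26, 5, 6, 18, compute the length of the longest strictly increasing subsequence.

Scanning left to right, the best length ending at each element is: 13→1, 8→1, 5→1, 4→1, 1→1, 15→2, 11→2, 9→2, 17→3, 0→1, 24→4, 26→5, 5→2, 6→3, 18→4.
So the longest increasing subsequence has length 5, e.g. 13, 15, 17, 24, 26.

5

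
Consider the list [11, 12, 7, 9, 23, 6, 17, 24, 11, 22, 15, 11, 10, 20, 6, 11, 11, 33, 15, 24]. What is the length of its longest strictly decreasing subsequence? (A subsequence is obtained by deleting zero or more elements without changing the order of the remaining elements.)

6

Scanning left to right, the best length ending at each element is: 11→1, 12→1, 7→2, 9→2, 23→1, 6→3, 17→2, 24→1, 11→3, 22→2, 15→3, 11→4, 10→5, 20→3, 6→6, 11→4, 11→4, 33→1, 15→4, 24→2.
So the longest decreasing subsequence has length 6, e.g. 23, 17, 15, 11, 10, 6.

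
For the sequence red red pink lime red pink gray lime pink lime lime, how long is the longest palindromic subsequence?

5

Using dp[i][j] = 2 + dp[i+1][j−1] if the ends match, else max(dp[i+1][j], dp[i][j−1]):
dp[1][11] = 5. A witness is lime lime pink lime lime at positions 4,8,9,10,11.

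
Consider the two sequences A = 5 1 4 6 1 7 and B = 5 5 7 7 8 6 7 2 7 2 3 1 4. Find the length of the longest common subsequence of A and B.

A longest common subsequence is 5, 1, 4 (length 3); the LCS DP confirms no longer common subsequence exists.

3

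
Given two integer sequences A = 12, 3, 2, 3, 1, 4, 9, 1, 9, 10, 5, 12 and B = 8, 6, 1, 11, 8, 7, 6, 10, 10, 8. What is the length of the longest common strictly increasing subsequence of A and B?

For each value that appears in both, track the longest common increasing run ending there.
The best achievable length is 2; one witness is 1, 10 (A-positions 5,10, B-positions 3,8).

2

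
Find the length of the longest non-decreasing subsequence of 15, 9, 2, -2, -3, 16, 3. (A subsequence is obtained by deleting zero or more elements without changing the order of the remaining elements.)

2

Let dp[i] be the longest non-decreasing subsequence ending at position i. Then dp = [1, 1, 1, 1, 1, 2, 2].
The maximum is 2; one witness is 15, 16 at positions 1,6.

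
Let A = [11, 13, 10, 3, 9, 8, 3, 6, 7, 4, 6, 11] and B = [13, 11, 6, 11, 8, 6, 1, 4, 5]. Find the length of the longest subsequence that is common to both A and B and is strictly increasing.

For each value that appears in both, track the longest common increasing run ending there.
The best achievable length is 2; one witness is 6, 11 (A-positions 8,12, B-positions 3,4).

2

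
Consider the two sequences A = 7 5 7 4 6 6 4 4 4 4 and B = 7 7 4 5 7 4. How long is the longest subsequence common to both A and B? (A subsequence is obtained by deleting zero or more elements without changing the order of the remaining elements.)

Backtracking the LCS table gives one alignment: 7 (A1,B2) → 5 (A2,B4) → 7 (A3,B5) → 4 (A10,B6).
So the longest common subsequence has length 4.

4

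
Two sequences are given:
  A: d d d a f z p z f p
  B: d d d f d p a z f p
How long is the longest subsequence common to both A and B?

8

Backtracking the LCS table gives one alignment: d (A1,B1) → d (A2,B2) → d (A3,B3) → f (A5,B4) → p (A7,B6) → z (A8,B8) → f (A9,B9) → p (A10,B10).
So the longest common subsequence has length 8.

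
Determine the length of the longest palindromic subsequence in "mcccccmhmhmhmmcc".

11

One longest palindromic subsequence is ccmmhmhmmcc (positions 2,3,7,9,10,11,12,13,14,15,16); it reads the same forward and backward, and the interval DP gives dp[1][16] = 11.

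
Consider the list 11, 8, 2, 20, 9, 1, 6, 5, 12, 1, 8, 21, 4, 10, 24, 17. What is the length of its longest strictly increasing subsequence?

One longest increasing subsequence is 8, 9, 12, 21, 24 (positions 2,5,9,12,15), of length 5; no longer one exists.

5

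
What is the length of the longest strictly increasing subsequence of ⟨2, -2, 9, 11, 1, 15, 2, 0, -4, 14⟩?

4

Let dp[i] be the longest increasing subsequence ending at position i. Then dp = [1, 1, 2, 3, 2, 4, 3, 2, 1, 4].
The maximum is 4; one witness is 2, 9, 11, 15 at positions 1,3,4,6.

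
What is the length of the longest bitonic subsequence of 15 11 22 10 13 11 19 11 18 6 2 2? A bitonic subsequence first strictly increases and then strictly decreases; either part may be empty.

One longest bitonic subsequence is 15, 22, 19, 18, 6, 2 (positions 1,3,7,9,10,12): it rises to 22 then falls. Length 6 is optimal.

6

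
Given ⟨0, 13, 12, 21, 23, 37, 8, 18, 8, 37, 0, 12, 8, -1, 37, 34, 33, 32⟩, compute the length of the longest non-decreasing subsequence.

7

One longest non-decreasing subsequence is 0, 13, 21, 23, 37, 37, 37 (positions 1,2,4,5,6,10,15), of length 7; no longer one exists.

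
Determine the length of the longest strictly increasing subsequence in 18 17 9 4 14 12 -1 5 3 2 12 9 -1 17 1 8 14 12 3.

Let dp[i] be the longest increasing subsequence ending at position i. Then dp = [1, 1, 1, 1, 2, 2, 1, 2, 2, 2, 3, 3, 1, 4, 2, 3, 4, 4, 3].
The maximum is 4; one witness is 4, 5, 12, 17 at positions 4,8,11,14.

4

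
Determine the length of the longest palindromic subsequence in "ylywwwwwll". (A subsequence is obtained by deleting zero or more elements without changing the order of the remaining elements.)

Using dp[i][j] = 2 + dp[i+1][j−1] if the ends match, else max(dp[i+1][j], dp[i][j−1]):
dp[1][10] = 7. A witness is lwwwwwl at positions 2,4,5,6,7,8,10.

7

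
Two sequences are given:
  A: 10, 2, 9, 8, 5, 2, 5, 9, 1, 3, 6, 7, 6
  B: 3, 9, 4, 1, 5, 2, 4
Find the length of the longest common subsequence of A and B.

A longest common subsequence is 9, 5, 2 (length 3); the LCS DP confirms no longer common subsequence exists.

3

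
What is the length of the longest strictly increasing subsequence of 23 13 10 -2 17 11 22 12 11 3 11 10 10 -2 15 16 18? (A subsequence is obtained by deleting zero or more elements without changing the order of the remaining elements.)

Let dp[i] be the longest increasing subsequence ending at position i. Then dp = [1, 1, 1, 1, 2, 2, 3, 3, 2, 2, 3, 3, 3, 1, 4, 5, 6].
The maximum is 6; one witness is 10, 11, 12, 15, 16, 18 at positions 3,6,8,15,16,17.

6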